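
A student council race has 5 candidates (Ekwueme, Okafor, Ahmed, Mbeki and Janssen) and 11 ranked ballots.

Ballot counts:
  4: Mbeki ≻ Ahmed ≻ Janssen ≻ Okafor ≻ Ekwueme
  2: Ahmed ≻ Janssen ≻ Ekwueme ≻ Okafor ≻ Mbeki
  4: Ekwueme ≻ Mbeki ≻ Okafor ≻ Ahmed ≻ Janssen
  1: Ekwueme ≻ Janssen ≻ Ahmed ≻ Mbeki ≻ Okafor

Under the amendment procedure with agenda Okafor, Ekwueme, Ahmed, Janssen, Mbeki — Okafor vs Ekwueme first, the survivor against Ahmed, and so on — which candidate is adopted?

Mbeki

Round 1: Okafor vs Ekwueme — 4–7, Ekwueme advances.
Round 2: Ekwueme vs Ahmed — 5–6, Ahmed advances.
Round 3: Ahmed vs Janssen — 10–1, Ahmed advances.
Round 4: Ahmed vs Mbeki — 3–8, Mbeki advances.
The agenda winner is Mbeki.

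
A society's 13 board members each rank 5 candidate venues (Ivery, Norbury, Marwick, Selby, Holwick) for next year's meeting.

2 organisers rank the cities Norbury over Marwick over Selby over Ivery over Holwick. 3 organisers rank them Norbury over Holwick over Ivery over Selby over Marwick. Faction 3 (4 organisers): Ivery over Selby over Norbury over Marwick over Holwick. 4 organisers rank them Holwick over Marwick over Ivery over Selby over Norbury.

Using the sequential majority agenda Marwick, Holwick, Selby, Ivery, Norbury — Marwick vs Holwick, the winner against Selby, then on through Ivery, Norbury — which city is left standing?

Norbury

Round 1: Marwick vs Holwick — 6–7, Holwick advances.
Round 2: Holwick vs Selby — 7–6, Holwick advances.
Round 3: Holwick vs Ivery — 7–6, Holwick advances.
Round 4: Holwick vs Norbury — 4–9, Norbury advances.
The agenda winner is Norbury.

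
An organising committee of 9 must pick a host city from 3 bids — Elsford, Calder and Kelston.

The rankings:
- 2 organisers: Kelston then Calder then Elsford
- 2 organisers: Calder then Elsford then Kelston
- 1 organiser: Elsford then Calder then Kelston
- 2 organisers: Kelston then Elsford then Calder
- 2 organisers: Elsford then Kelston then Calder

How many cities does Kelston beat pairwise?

Kelston against each rival (9 organisers):
Kelston vs Elsford: Elsford wins 5–4.
Kelston vs Calder: Kelston is ranked higher on 2+2+2 = 6 ballots, Calder on 3. Kelston wins 6–3.
Kelston beats Calder; loses to Elsford — 1 pairwise win.

1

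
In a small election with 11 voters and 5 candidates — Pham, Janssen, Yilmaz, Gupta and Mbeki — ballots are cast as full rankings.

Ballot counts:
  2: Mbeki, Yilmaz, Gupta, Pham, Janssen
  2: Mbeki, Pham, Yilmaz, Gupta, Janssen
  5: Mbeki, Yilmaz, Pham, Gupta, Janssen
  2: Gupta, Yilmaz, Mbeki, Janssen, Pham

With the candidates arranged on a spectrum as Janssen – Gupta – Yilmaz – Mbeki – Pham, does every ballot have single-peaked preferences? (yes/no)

yes

Axis positions: Janssen=1, Gupta=2, Yilmaz=3, Mbeki=4, Pham=5.
Cluster 1 (peak Mbeki at position 4): ranking walks positions 4-3-2-5-1, expanding outward from the peak — single-peaked.
Cluster 2 (peak Mbeki at position 4): ranking walks positions 4-5-3-2-1, expanding outward from the peak — single-peaked.
Cluster 3 (peak Mbeki at position 4): ranking walks positions 4-3-5-2-1, expanding outward from the peak — single-peaked.
Cluster 4 (peak Gupta at position 2): ranking walks positions 2-3-4-1-5, expanding outward from the peak — single-peaked.
Every ranking is single-peaked on this axis.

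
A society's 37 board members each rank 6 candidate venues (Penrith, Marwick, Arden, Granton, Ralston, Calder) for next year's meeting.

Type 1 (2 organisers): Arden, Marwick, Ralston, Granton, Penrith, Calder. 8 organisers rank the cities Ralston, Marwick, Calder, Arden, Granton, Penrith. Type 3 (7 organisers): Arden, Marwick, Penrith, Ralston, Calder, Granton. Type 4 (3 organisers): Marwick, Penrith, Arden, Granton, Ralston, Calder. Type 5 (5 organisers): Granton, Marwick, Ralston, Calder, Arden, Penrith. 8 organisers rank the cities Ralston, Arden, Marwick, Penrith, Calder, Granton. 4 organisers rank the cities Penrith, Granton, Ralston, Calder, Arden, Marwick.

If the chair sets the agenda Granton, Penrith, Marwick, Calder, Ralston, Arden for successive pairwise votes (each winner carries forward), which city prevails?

Round 1: Granton vs Penrith — 15–22, Penrith advances.
Round 2: Penrith vs Marwick — 4–33, Marwick advances.
Round 3: Marwick vs Calder — 33–4, Marwick advances.
Round 4: Marwick vs Ralston — 17–20, Ralston advances.
Round 5: Ralston vs Arden — 25–12, Ralston advances.
The agenda winner is Ralston.

Ralston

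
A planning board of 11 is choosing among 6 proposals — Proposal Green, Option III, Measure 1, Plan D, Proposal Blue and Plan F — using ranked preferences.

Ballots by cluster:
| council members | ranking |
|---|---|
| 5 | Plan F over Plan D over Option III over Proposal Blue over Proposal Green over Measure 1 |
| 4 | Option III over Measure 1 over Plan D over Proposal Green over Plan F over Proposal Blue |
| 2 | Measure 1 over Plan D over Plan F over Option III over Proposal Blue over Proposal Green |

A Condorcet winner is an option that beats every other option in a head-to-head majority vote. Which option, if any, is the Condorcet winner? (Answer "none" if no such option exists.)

Head-to-head results (11 council members):
Proposal Green vs Option III: Option III wins 11–0.
Proposal Green vs Measure 1: Measure 1, 6–5.
Proposal Green vs Plan D: Plan D, 11–0.
Proposal Green vs Proposal Blue: 4 for Proposal Green, 7 for Proposal Blue — Proposal Blue by 7–4.
Proposal Green vs Plan F: Proposal Green is ranked higher on 4 ballots, Plan F on 7. Plan F wins 7–4.
Option III vs Measure 1: 9 to 2, Option III.
Option III–Plan D: Plan D 7–4.
Option III vs Proposal Blue: Option III is ranked higher on 5+4+2 = 11 ballots, Proposal Blue on 0. Option III wins 11–0.
Option III vs Plan F: Plan F wins 7–4.
Measure 1 vs Plan D: Measure 1, 6–5.
Measure 1 vs Proposal Blue: Measure 1, 6–5.
Measure 1 vs Plan F: Measure 1, 6–5.
Plan D vs Proposal Blue: Plan D wins 11–0.
Plan D–Plan F: Plan D 6–5.
Proposal Blue–Plan F: Plan F 11–0.
Each option drops at least one matchup (Proposal Green loses to Option III; Option III loses to Plan D; Measure 1 loses to Option III; Plan D loses to Measure 1; Proposal Blue loses to Option III; Plan F loses to Measure 1); the cycle Option III → Measure 1 → Plan D → Option III rules out a Condorcet winner.

none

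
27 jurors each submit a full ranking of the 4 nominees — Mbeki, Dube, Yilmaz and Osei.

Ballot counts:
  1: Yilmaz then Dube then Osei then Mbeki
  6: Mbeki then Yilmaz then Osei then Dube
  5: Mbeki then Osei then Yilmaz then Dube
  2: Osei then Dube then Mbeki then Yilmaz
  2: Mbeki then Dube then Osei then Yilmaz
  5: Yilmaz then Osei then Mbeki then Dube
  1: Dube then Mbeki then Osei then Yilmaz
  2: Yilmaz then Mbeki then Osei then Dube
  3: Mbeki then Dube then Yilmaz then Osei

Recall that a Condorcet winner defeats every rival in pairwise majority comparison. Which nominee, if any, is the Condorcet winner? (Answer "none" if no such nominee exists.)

Mbeki

Head-to-head results (27 jurors):
Mbeki vs Dube: 23 to 4, Mbeki.
Mbeki vs Yilmaz: Mbeki, 19–8.
Mbeki vs Osei: 19 to 8, Mbeki.
Dube vs Yilmaz: Dube is ranked higher on 2+2+1+3 = 8 ballots, Yilmaz on 19. Yilmaz wins 19–8.
Dube vs Osei: Osei wins 20–7.
Yilmaz vs Osei: 17 to 10, Yilmaz.
Mbeki wins every pairwise contest, so Mbeki is the Condorcet winner.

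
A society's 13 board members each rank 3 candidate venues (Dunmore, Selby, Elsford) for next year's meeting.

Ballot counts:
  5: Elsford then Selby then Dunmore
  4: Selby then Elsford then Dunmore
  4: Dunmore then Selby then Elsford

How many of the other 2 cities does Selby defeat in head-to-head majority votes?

Selby against each rival (13 organisers):
Selby vs Dunmore: Selby, 9–4.
Selby vs Elsford: 4+4 = 8 for Selby, 5 for Elsford — Selby by 8–5.
Selby beats Dunmore, Elsford — 2 pairwise wins.

2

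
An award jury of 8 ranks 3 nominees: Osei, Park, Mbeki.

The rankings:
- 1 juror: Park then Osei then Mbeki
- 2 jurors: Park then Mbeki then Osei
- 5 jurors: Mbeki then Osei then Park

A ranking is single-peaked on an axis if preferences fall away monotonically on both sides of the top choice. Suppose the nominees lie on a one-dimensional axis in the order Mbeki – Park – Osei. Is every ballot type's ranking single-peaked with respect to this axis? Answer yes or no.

Axis positions: Mbeki=1, Park=2, Osei=3.
Ballot type 1 (peak Park at position 2): ranking walks positions 2-3-1, expanding outward from the peak — single-peaked.
Ballot type 2 (peak Park at position 2): ranking walks positions 2-1-3, expanding outward from the peak — single-peaked.
Ballot type 3: ranking walks positions 1-3-2; Osei is ranked above Park even though Park lies between Osei and the peak Mbeki on the axis — preferences dip and rise again. Not single-peaked.
Ballot type 3 violates single-peakedness, so the profile is not single-peaked on this axis.

no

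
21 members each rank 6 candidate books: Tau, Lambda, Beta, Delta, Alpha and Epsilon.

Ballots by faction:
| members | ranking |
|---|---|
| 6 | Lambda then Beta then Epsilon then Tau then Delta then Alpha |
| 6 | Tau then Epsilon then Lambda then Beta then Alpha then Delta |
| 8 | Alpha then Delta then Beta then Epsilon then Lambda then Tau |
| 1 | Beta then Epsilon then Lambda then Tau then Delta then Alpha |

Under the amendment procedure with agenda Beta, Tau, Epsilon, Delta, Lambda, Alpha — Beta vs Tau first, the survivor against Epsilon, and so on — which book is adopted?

Round 1: Beta vs Tau — 15–6, Beta advances.
Round 2: Beta vs Epsilon — 15–6, Beta advances.
Round 3: Beta vs Delta — 13–8, Beta advances.
Round 4: Beta vs Lambda — 9–12, Lambda advances.
Round 5: Lambda vs Alpha — 13–8, Lambda advances.
The agenda winner is Lambda.

Lambda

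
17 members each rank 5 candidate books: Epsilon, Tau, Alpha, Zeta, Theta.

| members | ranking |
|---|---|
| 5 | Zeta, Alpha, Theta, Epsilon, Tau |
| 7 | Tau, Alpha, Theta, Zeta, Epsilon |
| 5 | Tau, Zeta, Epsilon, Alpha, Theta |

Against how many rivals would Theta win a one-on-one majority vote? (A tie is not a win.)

Theta against each rival (17 members):
Theta vs Epsilon: 5+7 = 12 for Theta, 5 for Epsilon — Theta by 12–5.
Theta vs Tau: Tau, 12–5.
Theta vs Alpha: Alpha wins 17–0.
Theta vs Zeta: Zeta, 10–7.
Theta beats Epsilon; loses to Tau, Alpha, Zeta — 1 pairwise win.

1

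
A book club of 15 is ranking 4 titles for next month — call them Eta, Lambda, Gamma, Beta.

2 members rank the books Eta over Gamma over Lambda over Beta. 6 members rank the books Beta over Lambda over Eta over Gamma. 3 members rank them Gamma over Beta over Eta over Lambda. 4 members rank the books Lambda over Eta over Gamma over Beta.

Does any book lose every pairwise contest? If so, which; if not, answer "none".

Pairwise majorities:
Eta vs Lambda: 5 to 10, Lambda.
Eta–Gamma: Eta 12–3.
Eta vs Beta: Beta, 9–6.
Lambda–Gamma: Lambda 10–5.
Lambda vs Beta: 6 to 9, Beta.
Gamma vs Beta: Gamma wins 9–6.
Each book has at least one pairwise win (Eta beats Gamma; Lambda beats Eta; Gamma beats Beta; Beta beats Eta) — no Condorcet loser.

none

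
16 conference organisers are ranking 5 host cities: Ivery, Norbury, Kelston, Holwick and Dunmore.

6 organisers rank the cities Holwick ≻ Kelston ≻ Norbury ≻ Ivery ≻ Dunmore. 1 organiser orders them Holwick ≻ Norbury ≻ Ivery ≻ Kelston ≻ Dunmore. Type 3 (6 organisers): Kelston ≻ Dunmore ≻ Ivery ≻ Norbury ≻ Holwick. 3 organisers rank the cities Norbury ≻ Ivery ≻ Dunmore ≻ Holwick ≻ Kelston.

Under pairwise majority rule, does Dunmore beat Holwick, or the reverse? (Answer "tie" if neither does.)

Ballots ranking Dunmore above Holwick: 6 + 3 = 9.
Ballots ranking Holwick above Dunmore: 16 − 9 = 7.
Dunmore wins the head-to-head 9–7.

Dunmore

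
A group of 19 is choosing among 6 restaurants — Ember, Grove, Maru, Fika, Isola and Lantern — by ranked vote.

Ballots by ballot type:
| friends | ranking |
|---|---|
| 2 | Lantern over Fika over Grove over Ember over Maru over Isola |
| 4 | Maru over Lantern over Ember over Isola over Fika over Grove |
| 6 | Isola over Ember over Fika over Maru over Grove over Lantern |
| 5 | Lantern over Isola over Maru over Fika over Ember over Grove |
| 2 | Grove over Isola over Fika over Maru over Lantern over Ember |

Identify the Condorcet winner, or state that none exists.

Head-to-head results (19 friends):
Ember vs Grove: Ember, 15–4.
Ember vs Maru: 2+6 = 8 for Ember, 11 for Maru — Maru by 11–8.
Ember vs Fika: Ember is ranked higher on 4+6 = 10 ballots, Fika on 9. Ember wins 10–9.
Ember vs Isola: Ember preferred on 2+4 = 6 ballots; Isola wins 13–6.
Ember vs Lantern: Ember is ranked higher on 6 ballots, Lantern on 13. Lantern wins 13–6.
Grove vs Maru: Grove preferred on 2+2 = 4 ballots; Maru wins 15–4.
Grove vs Fika: Fika, 17–2.
Grove vs Isola: Grove is ranked higher on 2+2 = 4 ballots, Isola on 15. Isola wins 15–4.
Grove vs Lantern: 8 to 11, Lantern.
Maru vs Fika: Maru preferred on 4+5 = 9 ballots; Fika wins 10–9.
Maru vs Isola: Isola wins 13–6.
Maru vs Lantern: Maru wins 12–7.
Fika vs Isola: Isola wins 17–2.
Fika vs Lantern: Lantern, 11–8.
Isola vs Lantern: 8 to 11, Lantern.
Each restaurant drops at least one matchup (Ember loses to Maru; Grove loses to Ember; Maru loses to Fika; Fika loses to Ember; Isola loses to Lantern; Lantern loses to Maru); the cycle Ember → Fika → Maru → Ember rules out a Condorcet winner.

none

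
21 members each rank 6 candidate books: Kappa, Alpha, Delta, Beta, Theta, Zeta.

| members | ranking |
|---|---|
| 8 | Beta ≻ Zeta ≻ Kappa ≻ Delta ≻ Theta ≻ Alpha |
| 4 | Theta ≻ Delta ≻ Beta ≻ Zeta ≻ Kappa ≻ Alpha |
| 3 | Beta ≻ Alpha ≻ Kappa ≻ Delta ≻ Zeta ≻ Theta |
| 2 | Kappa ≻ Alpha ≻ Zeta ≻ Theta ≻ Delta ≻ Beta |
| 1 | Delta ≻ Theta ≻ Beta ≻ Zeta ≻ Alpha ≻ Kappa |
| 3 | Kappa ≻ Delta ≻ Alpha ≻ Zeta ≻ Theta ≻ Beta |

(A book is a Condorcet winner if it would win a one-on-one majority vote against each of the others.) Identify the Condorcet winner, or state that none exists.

Beta

Check each pair by majority over 21 ballots:
Kappa vs Alpha: 17 to 4, Kappa.
Kappa vs Delta: 8+3+2+3 = 16 for Kappa, 5 for Delta — Kappa by 16–5.
Kappa vs Beta: 5 to 16, Beta.
Kappa vs Theta: Kappa wins 16–5.
Kappa vs Zeta: Zeta, 13–8.
Alpha vs Delta: Delta wins 16–5.
Alpha vs Beta: 2+3 = 5 for Alpha, 16 for Beta — Beta by 16–5.
Alpha vs Theta: Theta, 13–8.
Alpha vs Zeta: Zeta, 13–8.
Delta vs Beta: Delta is ranked higher on 4+2+1+3 = 10 ballots, Beta on 11. Beta wins 11–10.
Delta–Theta: Delta 15–6.
Delta vs Zeta: 11 to 10, Delta.
Beta–Theta: Beta 11–10.
Beta vs Zeta: 8+4+3+1 = 16 for Beta, 5 for Zeta — Beta by 16–5.
Theta vs Zeta: 4+1 = 5 for Theta, 16 for Zeta — Zeta by 16–5.
Beta beats each of Kappa, Alpha, Delta, Theta, Zeta — Beta is the Condorcet winner.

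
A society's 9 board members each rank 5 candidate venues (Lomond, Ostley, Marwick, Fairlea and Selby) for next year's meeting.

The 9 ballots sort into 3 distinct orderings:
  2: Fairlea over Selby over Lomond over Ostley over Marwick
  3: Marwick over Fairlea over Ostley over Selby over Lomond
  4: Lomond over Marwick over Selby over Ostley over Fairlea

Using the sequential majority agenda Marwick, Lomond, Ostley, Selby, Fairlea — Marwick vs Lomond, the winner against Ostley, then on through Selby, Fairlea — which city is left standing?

Round 1: Marwick vs Lomond — 3–6, Lomond advances.
Round 2: Lomond vs Ostley — 6–3, Lomond advances.
Round 3: Lomond vs Selby — 4–5, Selby advances.
Round 4: Selby vs Fairlea — 4–5, Fairlea advances.
Fairlea survives the agenda.

Fairlea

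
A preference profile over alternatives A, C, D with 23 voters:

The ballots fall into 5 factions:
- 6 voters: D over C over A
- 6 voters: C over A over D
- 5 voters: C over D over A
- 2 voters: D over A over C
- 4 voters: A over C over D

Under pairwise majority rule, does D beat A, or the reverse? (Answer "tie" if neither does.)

Ballots ranking D above A: 6 + 5 + 2 = 13.
Ballots ranking A above D: 23 − 13 = 10.
D wins the head-to-head 13–10.

D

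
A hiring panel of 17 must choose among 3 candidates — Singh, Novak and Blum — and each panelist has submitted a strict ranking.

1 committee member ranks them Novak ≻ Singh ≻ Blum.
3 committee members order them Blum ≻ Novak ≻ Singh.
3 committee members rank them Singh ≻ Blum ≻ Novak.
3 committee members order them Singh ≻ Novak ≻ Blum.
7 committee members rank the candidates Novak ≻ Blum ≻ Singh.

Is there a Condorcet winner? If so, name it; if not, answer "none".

Head-to-head results (17 committee members):
Singh vs Novak: Novak, 11–6.
Singh vs Blum: Blum, 10–7.
Novak–Blum: Novak 11–6.
Novak beats each of Singh, Blum — Novak is the Condorcet winner.

Novak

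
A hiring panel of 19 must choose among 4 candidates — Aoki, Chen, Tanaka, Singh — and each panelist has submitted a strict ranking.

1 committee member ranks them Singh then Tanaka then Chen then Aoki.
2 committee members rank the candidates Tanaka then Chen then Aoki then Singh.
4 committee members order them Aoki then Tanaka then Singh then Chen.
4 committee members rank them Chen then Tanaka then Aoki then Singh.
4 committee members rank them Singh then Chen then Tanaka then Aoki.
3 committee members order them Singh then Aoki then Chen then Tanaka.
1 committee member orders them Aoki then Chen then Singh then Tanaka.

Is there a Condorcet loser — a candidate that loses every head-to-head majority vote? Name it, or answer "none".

none

Head-to-head results (19 committee members):
Aoki vs Chen: 8 to 11, Chen.
Aoki vs Tanaka: Tanaka, 11–8.
Aoki vs Singh: 2+4+4+1 = 11 for Aoki, 8 for Singh — Aoki by 11–8.
Chen vs Tanaka: Chen wins 12–7.
Chen vs Singh: 7 to 12, Singh.
Tanaka vs Singh: Tanaka is ranked higher on 2+4+4 = 10 ballots, Singh on 9. Tanaka wins 10–9.
Every candidate wins at least one matchup (Aoki beats Singh; Chen beats Aoki; Tanaka beats Aoki; Singh beats Chen), so there is no Condorcet loser.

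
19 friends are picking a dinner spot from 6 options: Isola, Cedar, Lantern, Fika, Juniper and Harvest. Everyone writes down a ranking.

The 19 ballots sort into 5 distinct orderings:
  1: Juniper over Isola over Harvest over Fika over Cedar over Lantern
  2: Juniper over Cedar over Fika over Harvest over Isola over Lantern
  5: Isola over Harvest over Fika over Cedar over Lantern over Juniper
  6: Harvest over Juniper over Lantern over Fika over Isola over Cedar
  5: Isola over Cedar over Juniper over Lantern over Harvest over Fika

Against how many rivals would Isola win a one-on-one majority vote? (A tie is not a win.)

Isola against each rival (19 friends):
Isola vs Cedar: 1+5+6+5 = 17 for Isola, 2 for Cedar — Isola by 17–2.
Isola–Lantern: Isola 13–6.
Isola vs Fika: Isola wins 11–8.
Isola vs Juniper: Isola wins 10–9.
Isola vs Harvest: Isola, 11–8.
Isola beats Cedar, Lantern, Fika, Juniper, Harvest — 5 pairwise wins.

5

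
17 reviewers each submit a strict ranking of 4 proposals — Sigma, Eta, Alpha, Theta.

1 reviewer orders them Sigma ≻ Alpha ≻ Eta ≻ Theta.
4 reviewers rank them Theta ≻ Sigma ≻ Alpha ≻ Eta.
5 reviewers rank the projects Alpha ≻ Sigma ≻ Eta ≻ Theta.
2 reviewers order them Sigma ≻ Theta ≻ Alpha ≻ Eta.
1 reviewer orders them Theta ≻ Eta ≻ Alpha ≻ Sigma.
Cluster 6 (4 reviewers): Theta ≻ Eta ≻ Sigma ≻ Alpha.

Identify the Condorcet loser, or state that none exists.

Head-to-head results (17 reviewers):
Sigma vs Eta: 1+4+5+2 = 12 for Sigma, 5 for Eta — Sigma by 12–5.
Sigma vs Alpha: Sigma, 11–6.
Sigma–Theta: Theta 9–8.
Eta vs Alpha: 1+4 = 5 for Eta, 12 for Alpha — Alpha by 12–5.
Eta vs Theta: Theta wins 11–6.
Alpha vs Theta: Theta, 11–6.
Eta is beaten in every head-to-head and is the Condorcet loser.

Eta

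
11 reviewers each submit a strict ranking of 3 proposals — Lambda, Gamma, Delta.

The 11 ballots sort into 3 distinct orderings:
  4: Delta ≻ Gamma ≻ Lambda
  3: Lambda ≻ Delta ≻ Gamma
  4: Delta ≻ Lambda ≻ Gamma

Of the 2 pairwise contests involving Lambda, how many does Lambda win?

1

Lambda against each rival (11 reviewers):
Lambda vs Gamma: Lambda, 7–4.
Lambda vs Delta: 3 for Lambda, 8 for Delta — Delta by 8–3.
Lambda beats Gamma; loses to Delta — 1 pairwise win.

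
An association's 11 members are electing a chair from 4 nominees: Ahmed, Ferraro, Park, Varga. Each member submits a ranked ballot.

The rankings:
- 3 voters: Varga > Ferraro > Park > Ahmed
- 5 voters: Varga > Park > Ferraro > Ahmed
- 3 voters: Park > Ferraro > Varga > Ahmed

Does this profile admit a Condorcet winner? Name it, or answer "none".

Varga

Pairwise majorities:
Ahmed vs Ferraro: Ferraro, 11–0.
Ahmed vs Park: Park, 11–0.
Ahmed–Varga: Varga 11–0.
Ferraro–Park: Park 8–3.
Ferraro vs Varga: Varga wins 8–3.
Park vs Varga: Varga wins 8–3.
Only Varga has no losses; Varga is the Condorcet winner.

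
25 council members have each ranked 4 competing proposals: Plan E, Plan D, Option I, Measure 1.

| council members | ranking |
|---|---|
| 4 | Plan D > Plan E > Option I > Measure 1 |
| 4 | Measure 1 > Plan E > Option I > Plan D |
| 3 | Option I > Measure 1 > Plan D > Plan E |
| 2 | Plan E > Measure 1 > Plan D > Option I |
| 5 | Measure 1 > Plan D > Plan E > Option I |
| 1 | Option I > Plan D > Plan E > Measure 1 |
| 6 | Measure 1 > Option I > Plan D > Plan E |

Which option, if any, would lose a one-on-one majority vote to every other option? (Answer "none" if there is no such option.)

none

Pairwise majorities:
Plan E vs Plan D: 4+2 = 6 for Plan E, 19 for Plan D — Plan D by 19–6.
Plan E vs Option I: 4+4+2+5 = 15 for Plan E, 10 for Option I — Plan E by 15–10.
Plan E vs Measure 1: Plan E preferred on 4+2+1 = 7 ballots; Measure 1 wins 18–7.
Plan D vs Option I: Plan D is ranked higher on 4+2+5 = 11 ballots, Option I on 14. Option I wins 14–11.
Plan D–Measure 1: Measure 1 20–5.
Option I vs Measure 1: 4+3+1 = 8 for Option I, 17 for Measure 1 — Measure 1 by 17–8.
Every option wins at least one matchup (Plan E beats Option I; Plan D beats Plan E; Option I beats Plan D; Measure 1 beats Plan E), so there is no Condorcet loser.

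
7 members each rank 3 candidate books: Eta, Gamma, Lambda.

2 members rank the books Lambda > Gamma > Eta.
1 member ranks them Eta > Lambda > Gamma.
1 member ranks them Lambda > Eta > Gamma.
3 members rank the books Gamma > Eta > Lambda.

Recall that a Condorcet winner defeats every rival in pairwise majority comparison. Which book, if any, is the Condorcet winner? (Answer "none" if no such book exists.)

none

Check each pair by majority over 7 ballots:
Eta vs Gamma: Gamma, 5–2.
Eta vs Lambda: 4 to 3, Eta.
Gamma–Lambda: Lambda 4–3.
Every book loses at least once (Eta loses to Gamma; Gamma loses to Lambda; Lambda loses to Eta). The majority relation contains the cycle Eta beats Lambda beats Gamma beats Eta, so there is no Condorcet winner.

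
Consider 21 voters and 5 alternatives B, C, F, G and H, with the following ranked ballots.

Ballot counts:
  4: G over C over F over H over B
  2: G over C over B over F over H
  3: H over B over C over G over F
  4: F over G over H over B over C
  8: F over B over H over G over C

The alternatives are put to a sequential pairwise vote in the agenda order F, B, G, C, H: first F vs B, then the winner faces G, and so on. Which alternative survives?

Round 1: F vs B — 16–5, F advances.
Round 2: F vs G — 12–9, F advances.
Round 3: F vs C — 12–9, F advances.
Round 4: F vs H — 18–3, F advances.
The agenda winner is F.

F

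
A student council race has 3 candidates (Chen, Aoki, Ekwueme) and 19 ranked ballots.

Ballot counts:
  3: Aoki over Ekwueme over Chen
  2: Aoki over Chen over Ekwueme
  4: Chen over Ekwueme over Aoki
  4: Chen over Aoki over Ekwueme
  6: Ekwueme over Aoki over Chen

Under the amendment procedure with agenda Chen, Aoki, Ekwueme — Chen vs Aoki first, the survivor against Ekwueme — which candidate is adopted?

Ekwueme

Round 1: Chen vs Aoki — 8–11, Aoki advances.
Round 2: Aoki vs Ekwueme — 9–10, Ekwueme advances.
The agenda winner is Ekwueme.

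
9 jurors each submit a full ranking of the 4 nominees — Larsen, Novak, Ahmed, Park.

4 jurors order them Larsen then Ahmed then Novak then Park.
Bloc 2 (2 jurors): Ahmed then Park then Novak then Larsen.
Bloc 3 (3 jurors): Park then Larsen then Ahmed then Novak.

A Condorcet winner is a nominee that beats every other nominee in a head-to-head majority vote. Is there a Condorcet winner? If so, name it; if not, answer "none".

Check each pair by majority over 9 ballots:
Larsen–Novak: Larsen 7–2.
Larsen vs Ahmed: 4+3 = 7 for Larsen, 2 for Ahmed — Larsen by 7–2.
Larsen–Park: Park 5–4.
Novak vs Ahmed: Ahmed, 9–0.
Novak vs Park: 4 for Novak, 5 for Park — Park by 5–4.
Ahmed vs Park: Ahmed, 6–3.
No nominee is unbeaten: Larsen loses to Park; Novak loses to Larsen; Ahmed loses to Larsen; Park loses to Ahmed. In particular Larsen > Ahmed > Park > Larsen is a majority cycle — no Condorcet winner exists.

none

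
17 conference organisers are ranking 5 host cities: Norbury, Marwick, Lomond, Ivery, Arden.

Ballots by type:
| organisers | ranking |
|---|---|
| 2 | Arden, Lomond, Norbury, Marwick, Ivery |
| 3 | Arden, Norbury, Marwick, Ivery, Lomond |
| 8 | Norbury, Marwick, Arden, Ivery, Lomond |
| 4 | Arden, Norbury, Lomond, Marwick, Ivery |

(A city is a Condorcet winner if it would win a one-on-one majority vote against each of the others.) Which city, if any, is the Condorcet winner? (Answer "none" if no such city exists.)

Arden

Head-to-head results (17 organisers):
Norbury vs Marwick: Norbury wins 17–0.
Norbury vs Lomond: Norbury wins 15–2.
Norbury–Ivery: Norbury 17–0.
Norbury vs Arden: 8 to 9, Arden.
Marwick vs Lomond: 11 to 6, Marwick.
Marwick vs Ivery: Marwick, 17–0.
Marwick–Arden: Arden 9–8.
Lomond vs Ivery: 6 to 11, Ivery.
Lomond–Arden: Arden 17–0.
Ivery–Arden: Arden 17–0.
Arden wins every pairwise contest, so Arden is the Condorcet winner.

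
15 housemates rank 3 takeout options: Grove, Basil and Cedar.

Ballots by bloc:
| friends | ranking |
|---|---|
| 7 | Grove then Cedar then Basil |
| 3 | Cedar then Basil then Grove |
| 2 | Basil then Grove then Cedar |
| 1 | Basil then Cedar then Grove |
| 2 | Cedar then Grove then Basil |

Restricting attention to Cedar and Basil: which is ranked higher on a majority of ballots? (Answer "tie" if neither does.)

Ballots ranking Cedar above Basil: 7 + 3 + 2 = 12.
Ballots ranking Basil above Cedar: 15 − 12 = 3.
Cedar wins the head-to-head 12–3.

Cedar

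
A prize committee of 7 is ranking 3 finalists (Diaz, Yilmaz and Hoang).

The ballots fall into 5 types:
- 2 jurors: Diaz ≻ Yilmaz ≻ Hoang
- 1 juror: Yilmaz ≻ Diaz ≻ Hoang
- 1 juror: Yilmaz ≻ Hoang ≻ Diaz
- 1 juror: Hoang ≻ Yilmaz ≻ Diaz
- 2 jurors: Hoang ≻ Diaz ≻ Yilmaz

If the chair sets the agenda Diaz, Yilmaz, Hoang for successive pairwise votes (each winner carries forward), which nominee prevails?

Round 1: Diaz vs Yilmaz — 4–3, Diaz advances.
Round 2: Diaz vs Hoang — 3–4, Hoang advances.
Hoang survives the agenda.

Hoang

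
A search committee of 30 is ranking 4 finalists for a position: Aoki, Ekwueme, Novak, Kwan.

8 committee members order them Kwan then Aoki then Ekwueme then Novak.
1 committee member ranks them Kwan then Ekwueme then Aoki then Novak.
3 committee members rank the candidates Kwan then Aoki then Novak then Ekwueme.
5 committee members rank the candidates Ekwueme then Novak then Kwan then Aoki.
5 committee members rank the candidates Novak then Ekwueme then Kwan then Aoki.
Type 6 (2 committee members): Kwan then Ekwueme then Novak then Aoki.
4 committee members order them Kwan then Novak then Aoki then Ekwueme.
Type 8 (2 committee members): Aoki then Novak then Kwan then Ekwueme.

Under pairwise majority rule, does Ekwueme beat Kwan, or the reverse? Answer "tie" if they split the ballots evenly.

Kwan

Ballots ranking Ekwueme above Kwan: 5 + 5 = 10.
Ballots ranking Kwan above Ekwueme: 30 − 10 = 20.
Kwan wins the head-to-head 20–10.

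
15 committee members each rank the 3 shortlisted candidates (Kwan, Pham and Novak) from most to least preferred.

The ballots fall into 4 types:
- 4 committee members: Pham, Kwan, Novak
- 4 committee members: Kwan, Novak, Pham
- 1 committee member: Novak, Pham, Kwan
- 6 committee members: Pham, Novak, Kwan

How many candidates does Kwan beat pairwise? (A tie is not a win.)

1

Kwan against each rival (15 committee members):
Kwan vs Pham: 4 to 11, Pham.
Kwan vs Novak: 8 to 7, Kwan.
Kwan beats Novak; loses to Pham — 1 pairwise win.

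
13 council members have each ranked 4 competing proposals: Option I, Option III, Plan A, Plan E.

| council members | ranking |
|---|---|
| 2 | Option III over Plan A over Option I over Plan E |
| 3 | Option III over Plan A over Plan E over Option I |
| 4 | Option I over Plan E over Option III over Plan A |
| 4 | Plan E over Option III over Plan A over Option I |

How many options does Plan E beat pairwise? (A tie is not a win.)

3

Plan E against each rival (13 council members):
Plan E vs Option I: Plan E is ranked higher on 3+4 = 7 ballots, Option I on 6. Plan E wins 7–6.
Plan E vs Option III: Plan E, 8–5.
Plan E vs Plan A: Plan E preferred on 4+4 = 8 ballots; Plan E wins 8–5.
Plan E beats Option I, Option III, Plan A — 3 pairwise wins.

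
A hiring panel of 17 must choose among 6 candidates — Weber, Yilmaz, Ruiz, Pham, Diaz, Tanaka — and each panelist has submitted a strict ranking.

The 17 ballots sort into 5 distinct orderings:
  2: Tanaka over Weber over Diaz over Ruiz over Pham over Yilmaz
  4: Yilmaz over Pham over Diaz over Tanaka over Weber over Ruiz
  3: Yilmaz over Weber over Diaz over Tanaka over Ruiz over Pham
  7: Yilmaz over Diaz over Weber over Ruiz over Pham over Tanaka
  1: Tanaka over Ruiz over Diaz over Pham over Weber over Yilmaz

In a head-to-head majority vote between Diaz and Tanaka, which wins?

Diaz

Ballots ranking Diaz above Tanaka: 4 + 3 + 7 = 14.
Ballots ranking Tanaka above Diaz: 17 − 14 = 3.
Diaz wins the head-to-head 14–3.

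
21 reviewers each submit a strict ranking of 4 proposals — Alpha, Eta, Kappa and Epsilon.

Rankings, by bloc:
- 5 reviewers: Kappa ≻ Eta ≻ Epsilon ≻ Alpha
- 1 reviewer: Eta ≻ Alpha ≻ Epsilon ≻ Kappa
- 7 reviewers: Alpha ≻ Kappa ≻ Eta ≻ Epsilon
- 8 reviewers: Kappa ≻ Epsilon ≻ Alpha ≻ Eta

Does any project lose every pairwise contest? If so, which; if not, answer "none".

Head-to-head results (21 reviewers):
Alpha vs Eta: 15 to 6, Alpha.
Alpha–Kappa: Kappa 13–8.
Alpha vs Epsilon: Epsilon, 13–8.
Eta vs Kappa: 1 to 20, Kappa.
Eta–Epsilon: Eta 13–8.
Kappa vs Epsilon: Kappa is ranked higher on 5+7+8 = 20 ballots, Epsilon on 1. Kappa wins 20–1.
Every project wins at least one matchup (Alpha beats Eta; Eta beats Epsilon; Kappa beats Alpha; Epsilon beats Alpha), so there is no Condorcet loser.

none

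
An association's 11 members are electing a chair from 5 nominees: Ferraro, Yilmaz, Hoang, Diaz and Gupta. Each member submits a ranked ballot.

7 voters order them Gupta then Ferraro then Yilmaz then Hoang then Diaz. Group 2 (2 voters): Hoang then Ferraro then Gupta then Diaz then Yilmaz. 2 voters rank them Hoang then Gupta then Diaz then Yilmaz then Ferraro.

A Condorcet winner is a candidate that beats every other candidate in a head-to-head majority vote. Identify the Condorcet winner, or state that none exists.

Gupta

Check each pair by majority over 11 ballots:
Ferraro–Yilmaz: Ferraro 9–2.
Ferraro vs Hoang: Ferraro preferred on 7 ballots; Ferraro wins 7–4.
Ferraro vs Diaz: Ferraro is ranked higher on 7+2 = 9 ballots, Diaz on 2. Ferraro wins 9–2.
Ferraro–Gupta: Gupta 9–2.
Yilmaz–Hoang: Yilmaz 7–4.
Yilmaz vs Diaz: Yilmaz preferred on 7 ballots; Yilmaz wins 7–4.
Yilmaz vs Gupta: 0 to 11, Gupta.
Hoang vs Diaz: Hoang wins 11–0.
Hoang vs Gupta: 4 to 7, Gupta.
Diaz vs Gupta: 0 for Diaz, 11 for Gupta — Gupta by 11–0.
Only Gupta has no losses; Gupta is the Condorcet winner.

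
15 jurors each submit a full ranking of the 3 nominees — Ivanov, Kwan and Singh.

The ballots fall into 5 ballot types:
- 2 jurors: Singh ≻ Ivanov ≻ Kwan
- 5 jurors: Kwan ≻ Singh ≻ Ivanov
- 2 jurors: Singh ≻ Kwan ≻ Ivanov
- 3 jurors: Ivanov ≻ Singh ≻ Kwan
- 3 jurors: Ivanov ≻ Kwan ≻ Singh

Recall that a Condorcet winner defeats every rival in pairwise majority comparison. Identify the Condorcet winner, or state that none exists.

none

Check each pair by majority over 15 ballots:
Ivanov vs Kwan: Ivanov, 8–7.
Ivanov vs Singh: 6 to 9, Singh.
Kwan vs Singh: 5+3 = 8 for Kwan, 7 for Singh — Kwan by 8–7.
Each nominee drops at least one matchup (Ivanov loses to Singh; Kwan loses to Ivanov; Singh loses to Kwan); the cycle Ivanov beats Kwan beats Singh beats Ivanov rules out a Condorcet winner.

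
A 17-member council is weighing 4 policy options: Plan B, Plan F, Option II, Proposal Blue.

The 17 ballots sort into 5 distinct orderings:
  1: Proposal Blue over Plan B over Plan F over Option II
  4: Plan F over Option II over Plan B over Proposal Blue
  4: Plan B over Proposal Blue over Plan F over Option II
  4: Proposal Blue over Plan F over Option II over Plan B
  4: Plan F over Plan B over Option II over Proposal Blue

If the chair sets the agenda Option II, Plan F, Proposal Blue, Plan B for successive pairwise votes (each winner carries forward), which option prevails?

Plan B

Round 1: Option II vs Plan F — 0–17, Plan F advances.
Round 2: Plan F vs Proposal Blue — 8–9, Proposal Blue advances.
Round 3: Proposal Blue vs Plan B — 5–12, Plan B advances.
Plan B survives the agenda.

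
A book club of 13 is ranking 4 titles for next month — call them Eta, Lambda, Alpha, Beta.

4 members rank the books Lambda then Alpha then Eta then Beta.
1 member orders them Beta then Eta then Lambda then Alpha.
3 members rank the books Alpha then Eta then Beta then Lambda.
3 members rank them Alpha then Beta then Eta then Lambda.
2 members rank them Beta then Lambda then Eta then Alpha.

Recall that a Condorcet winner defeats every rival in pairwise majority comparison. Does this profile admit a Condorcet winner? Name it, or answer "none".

Pairwise majorities:
Eta–Lambda: Eta 7–6.
Eta vs Alpha: Alpha wins 10–3.
Eta–Beta: Eta 7–6.
Lambda–Alpha: Lambda 7–6.
Lambda–Beta: Beta 9–4.
Alpha vs Beta: Alpha wins 10–3.
No book is unbeaten: Eta loses to Alpha; Lambda loses to Eta; Alpha loses to Lambda; Beta loses to Eta. In particular Eta → Lambda → Alpha → Eta is a majority cycle — no Condorcet winner exists.

none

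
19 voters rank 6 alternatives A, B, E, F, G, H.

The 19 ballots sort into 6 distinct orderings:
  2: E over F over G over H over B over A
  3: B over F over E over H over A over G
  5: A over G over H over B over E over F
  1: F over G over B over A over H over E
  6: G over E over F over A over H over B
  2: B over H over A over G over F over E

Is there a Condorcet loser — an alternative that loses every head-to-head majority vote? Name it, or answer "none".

Pairwise majorities:
A vs B: A wins 11–8.
A vs E: A preferred on 5+1+2 = 8 ballots; E wins 11–8.
A vs F: 5+2 = 7 for A, 12 for F — F by 12–7.
A–G: A 10–9.
A vs H: A wins 12–7.
B vs E: 11 to 8, B.
B vs F: 10 to 9, B.
B vs G: 5 to 14, G.
B vs H: B is ranked higher on 3+1+2 = 6 ballots, H on 13. H wins 13–6.
E–F: E 13–6.
E vs G: G, 14–5.
E vs H: 2+3+6 = 11 for E, 8 for H — E by 11–8.
F vs G: F is ranked higher on 2+3+1 = 6 ballots, G on 13. G wins 13–6.
F vs H: 12 to 7, F.
G vs H: G preferred on 2+5+1+6 = 14 ballots; G wins 14–5.
Every alternative wins at least one matchup (A beats B; B beats E; E beats A; F beats A; G beats B; H beats B), so there is no Condorcet loser.

none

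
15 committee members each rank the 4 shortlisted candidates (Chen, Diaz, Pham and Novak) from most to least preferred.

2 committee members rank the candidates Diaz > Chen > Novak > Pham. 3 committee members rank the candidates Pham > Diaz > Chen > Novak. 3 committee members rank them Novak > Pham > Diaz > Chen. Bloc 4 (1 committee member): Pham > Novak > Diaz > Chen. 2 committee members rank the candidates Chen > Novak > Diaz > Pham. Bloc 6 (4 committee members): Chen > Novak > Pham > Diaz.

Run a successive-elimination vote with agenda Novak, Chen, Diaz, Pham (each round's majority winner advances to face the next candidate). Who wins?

Round 1: Novak vs Chen — 4–11, Chen advances.
Round 2: Chen vs Diaz — 6–9, Diaz advances.
Round 3: Diaz vs Pham — 4–11, Pham advances.
The agenda winner is Pham.

Pham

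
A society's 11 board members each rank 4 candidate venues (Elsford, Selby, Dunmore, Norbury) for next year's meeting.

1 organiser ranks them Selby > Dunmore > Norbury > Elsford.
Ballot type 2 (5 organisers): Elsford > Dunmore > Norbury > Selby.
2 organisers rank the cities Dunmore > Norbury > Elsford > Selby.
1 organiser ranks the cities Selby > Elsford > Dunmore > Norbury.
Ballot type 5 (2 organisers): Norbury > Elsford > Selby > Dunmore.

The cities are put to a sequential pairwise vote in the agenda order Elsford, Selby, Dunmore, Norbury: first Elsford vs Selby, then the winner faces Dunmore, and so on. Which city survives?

Elsford

Round 1: Elsford vs Selby — 9–2, Elsford advances.
Round 2: Elsford vs Dunmore — 8–3, Elsford advances.
Round 3: Elsford vs Norbury — 6–5, Elsford advances.
The agenda winner is Elsford.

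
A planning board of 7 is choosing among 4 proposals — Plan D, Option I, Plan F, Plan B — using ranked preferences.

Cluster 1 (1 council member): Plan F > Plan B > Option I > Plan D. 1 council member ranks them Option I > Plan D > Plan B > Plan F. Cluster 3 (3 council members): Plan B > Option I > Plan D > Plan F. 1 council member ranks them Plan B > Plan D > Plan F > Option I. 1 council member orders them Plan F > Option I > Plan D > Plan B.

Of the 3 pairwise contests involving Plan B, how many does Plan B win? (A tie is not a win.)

3

Plan B against each rival (7 council members):
Plan B vs Plan D: 1+3+1 = 5 for Plan B, 2 for Plan D — Plan B by 5–2.
Plan B vs Option I: Plan B preferred on 1+3+1 = 5 ballots; Plan B wins 5–2.
Plan B vs Plan F: Plan B, 5–2.
Plan B beats Plan D, Option I, Plan F — 3 pairwise wins.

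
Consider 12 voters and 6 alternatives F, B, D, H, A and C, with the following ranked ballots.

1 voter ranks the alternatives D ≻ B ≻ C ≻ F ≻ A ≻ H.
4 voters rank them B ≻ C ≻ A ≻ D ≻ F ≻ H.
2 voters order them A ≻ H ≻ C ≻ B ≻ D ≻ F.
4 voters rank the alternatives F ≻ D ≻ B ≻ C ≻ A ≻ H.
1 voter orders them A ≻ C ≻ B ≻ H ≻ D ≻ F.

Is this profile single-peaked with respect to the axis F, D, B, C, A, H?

yes

Axis positions: F=1, D=2, B=3, C=4, A=5, H=6.
Group 1 (peak D at position 2): ranking walks positions 2-3-4-1-5-6, expanding outward from the peak — single-peaked.
Group 2 (peak B at position 3): ranking walks positions 3-4-5-2-1-6, expanding outward from the peak — single-peaked.
Group 3 (peak A at position 5): ranking walks positions 5-6-4-3-2-1, expanding outward from the peak — single-peaked.
Group 4 (peak F at position 1): ranking walks positions 1-2-3-4-5-6, expanding outward from the peak — single-peaked.
Group 5 (peak A at position 5): ranking walks positions 5-4-3-6-2-1, expanding outward from the peak — single-peaked.
Every ranking is single-peaked on this axis.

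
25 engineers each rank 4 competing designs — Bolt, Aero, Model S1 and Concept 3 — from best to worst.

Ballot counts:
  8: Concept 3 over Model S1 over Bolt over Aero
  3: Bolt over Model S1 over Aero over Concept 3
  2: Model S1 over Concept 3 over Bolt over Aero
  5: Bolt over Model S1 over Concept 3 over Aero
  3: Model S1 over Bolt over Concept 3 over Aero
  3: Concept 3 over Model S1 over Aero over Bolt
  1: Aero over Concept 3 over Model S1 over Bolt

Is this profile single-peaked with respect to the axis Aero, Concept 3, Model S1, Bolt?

Axis positions: Aero=1, Concept 3=2, Model S1=3, Bolt=4.
Type 1 (peak Concept 3 at position 2): ranking walks positions 2-3-4-1, expanding outward from the peak — single-peaked.
Type 2: ranking walks positions 4-3-1-2; Aero is ranked above Concept 3 even though Concept 3 lies between Aero and the peak Bolt on the axis — preferences dip and rise again. Not single-peaked.
Type 3 (peak Model S1 at position 3): ranking walks positions 3-2-4-1, expanding outward from the peak — single-peaked.
Type 4 (peak Bolt at position 4): ranking walks positions 4-3-2-1, expanding outward from the peak — single-peaked.
Type 5 (peak Model S1 at position 3): ranking walks positions 3-4-2-1, expanding outward from the peak — single-peaked.
Type 6 (peak Concept 3 at position 2): ranking walks positions 2-3-1-4, expanding outward from the peak — single-peaked.
Type 7 (peak Aero at position 1): ranking walks positions 1-2-3-4, expanding outward from the peak — single-peaked.
Type 2 violates single-peakedness, so the profile is not single-peaked on this axis.

no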